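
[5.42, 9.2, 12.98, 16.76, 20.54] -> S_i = 5.42 + 3.78*i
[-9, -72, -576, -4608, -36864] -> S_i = -9*8^i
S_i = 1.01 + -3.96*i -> [1.01, -2.95, -6.91, -10.87, -14.83]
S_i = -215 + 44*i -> [-215, -171, -127, -83, -39]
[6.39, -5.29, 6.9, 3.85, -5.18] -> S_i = Random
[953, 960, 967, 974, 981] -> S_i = 953 + 7*i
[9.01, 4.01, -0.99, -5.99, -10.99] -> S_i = 9.01 + -5.00*i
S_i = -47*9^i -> [-47, -423, -3807, -34263, -308367]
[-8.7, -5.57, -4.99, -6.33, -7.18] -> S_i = Random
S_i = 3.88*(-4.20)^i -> [3.88, -16.3, 68.44, -287.46, 1207.34]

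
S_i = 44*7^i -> [44, 308, 2156, 15092, 105644]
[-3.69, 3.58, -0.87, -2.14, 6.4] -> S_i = Random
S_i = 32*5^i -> [32, 160, 800, 4000, 20000]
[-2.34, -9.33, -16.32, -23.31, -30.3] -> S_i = -2.34 + -6.99*i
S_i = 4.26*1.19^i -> [4.26, 5.07, 6.03, 7.18, 8.54]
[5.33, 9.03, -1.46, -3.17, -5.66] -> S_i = Random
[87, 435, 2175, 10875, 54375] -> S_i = 87*5^i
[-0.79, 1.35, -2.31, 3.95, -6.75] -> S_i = -0.79*(-1.71)^i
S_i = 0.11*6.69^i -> [0.11, 0.74, 4.92, 32.94, 220.34]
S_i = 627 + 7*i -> [627, 634, 641, 648, 655]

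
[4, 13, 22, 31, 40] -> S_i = 4 + 9*i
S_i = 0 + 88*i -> [0, 88, 176, 264, 352]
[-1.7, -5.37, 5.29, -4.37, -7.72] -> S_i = Random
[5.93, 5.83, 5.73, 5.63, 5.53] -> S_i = 5.93 + -0.10*i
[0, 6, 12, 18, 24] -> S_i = 0 + 6*i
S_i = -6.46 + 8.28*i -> [-6.46, 1.82, 10.1, 18.38, 26.66]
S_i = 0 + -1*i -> [0, -1, -2, -3, -4]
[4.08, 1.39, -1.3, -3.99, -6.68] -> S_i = 4.08 + -2.69*i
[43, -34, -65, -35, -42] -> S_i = Random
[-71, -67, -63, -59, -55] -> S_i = -71 + 4*i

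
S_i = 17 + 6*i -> [17, 23, 29, 35, 41]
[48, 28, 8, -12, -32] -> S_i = 48 + -20*i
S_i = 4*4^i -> [4, 16, 64, 256, 1024]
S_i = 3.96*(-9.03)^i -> [3.96, -35.76, 322.9, -2915.8, 26329.72]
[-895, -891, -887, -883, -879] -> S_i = -895 + 4*i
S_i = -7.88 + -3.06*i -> [-7.88, -10.94, -14.0, -17.06, -20.12]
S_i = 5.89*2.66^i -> [5.89, 15.67, 41.68, 110.86, 294.88]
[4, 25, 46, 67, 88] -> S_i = 4 + 21*i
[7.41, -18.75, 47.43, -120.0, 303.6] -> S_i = 7.41*(-2.53)^i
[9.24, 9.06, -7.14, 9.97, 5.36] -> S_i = Random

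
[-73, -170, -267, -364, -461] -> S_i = -73 + -97*i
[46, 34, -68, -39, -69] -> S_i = Random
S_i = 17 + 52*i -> [17, 69, 121, 173, 225]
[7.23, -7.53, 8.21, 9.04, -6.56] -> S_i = Random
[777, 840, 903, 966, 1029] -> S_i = 777 + 63*i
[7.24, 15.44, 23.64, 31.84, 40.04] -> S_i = 7.24 + 8.20*i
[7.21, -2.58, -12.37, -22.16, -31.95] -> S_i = 7.21 + -9.79*i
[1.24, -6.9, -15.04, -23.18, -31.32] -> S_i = 1.24 + -8.14*i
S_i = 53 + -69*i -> [53, -16, -85, -154, -223]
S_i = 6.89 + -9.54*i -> [6.89, -2.65, -12.19, -21.73, -31.27]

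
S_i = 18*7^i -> [18, 126, 882, 6174, 43218]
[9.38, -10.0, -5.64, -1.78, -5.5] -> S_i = Random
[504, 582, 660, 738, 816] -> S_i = 504 + 78*i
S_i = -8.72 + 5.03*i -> [-8.72, -3.69, 1.34, 6.37, 11.4]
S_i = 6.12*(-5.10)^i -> [6.12, -31.21, 159.18, -811.82, 4140.3]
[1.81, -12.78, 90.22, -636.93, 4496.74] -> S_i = 1.81*(-7.06)^i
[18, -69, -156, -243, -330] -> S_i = 18 + -87*i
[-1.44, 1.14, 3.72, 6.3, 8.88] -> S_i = -1.44 + 2.58*i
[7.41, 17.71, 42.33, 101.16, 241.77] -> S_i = 7.41*2.39^i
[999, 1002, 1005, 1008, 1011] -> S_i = 999 + 3*i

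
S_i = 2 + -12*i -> [2, -10, -22, -34, -46]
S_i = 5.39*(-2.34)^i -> [5.39, -12.61, 29.51, -69.06, 161.6]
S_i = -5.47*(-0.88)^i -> [-5.47, 4.81, -4.24, 3.73, -3.28]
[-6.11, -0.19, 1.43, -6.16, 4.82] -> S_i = Random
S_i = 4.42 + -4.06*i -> [4.42, 0.36, -3.7, -7.76, -11.82]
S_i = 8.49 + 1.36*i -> [8.49, 9.85, 11.21, 12.57, 13.93]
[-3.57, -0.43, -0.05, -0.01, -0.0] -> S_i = -3.57*0.12^i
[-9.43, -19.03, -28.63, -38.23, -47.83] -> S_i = -9.43 + -9.60*i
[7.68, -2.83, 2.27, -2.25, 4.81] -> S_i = Random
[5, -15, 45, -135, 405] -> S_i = 5*-3^i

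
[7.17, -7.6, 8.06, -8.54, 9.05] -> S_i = 7.17*(-1.06)^i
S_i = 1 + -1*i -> [1, 0, -1, -2, -3]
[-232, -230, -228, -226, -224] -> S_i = -232 + 2*i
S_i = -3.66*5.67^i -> [-3.66, -20.75, -117.66, -667.16, -3782.8]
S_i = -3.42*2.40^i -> [-3.42, -8.21, -19.7, -47.28, -113.47]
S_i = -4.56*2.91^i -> [-4.56, -13.27, -38.61, -112.37, -326.99]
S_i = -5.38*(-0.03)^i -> [-5.38, 0.16, -0.0, 0.0, -0.0]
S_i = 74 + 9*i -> [74, 83, 92, 101, 110]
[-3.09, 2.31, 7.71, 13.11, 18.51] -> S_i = -3.09 + 5.40*i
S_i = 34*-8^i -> [34, -272, 2176, -17408, 139264]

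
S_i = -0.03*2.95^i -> [-0.03, -0.09, -0.26, -0.77, -2.27]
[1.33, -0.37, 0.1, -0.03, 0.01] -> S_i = 1.33*(-0.28)^i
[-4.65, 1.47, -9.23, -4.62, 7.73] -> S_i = Random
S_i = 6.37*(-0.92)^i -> [6.37, -5.86, 5.39, -4.96, 4.56]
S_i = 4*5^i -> [4, 20, 100, 500, 2500]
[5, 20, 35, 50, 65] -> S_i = 5 + 15*i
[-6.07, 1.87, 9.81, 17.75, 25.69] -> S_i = -6.07 + 7.94*i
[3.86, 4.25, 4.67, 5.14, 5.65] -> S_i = 3.86*1.10^i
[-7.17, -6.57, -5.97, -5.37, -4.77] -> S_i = -7.17 + 0.60*i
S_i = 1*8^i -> [1, 8, 64, 512, 4096]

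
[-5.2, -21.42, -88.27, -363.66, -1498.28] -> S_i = -5.20*4.12^i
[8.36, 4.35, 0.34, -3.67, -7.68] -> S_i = 8.36 + -4.01*i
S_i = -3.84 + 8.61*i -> [-3.84, 4.77, 13.38, 21.99, 30.6]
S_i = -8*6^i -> [-8, -48, -288, -1728, -10368]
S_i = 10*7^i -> [10, 70, 490, 3430, 24010]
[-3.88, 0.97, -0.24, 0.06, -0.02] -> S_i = -3.88*(-0.25)^i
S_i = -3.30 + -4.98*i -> [-3.3, -8.28, -13.26, -18.24, -23.22]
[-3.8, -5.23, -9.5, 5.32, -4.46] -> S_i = Random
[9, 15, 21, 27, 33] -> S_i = 9 + 6*i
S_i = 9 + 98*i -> [9, 107, 205, 303, 401]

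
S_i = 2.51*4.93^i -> [2.51, 12.37, 61.01, 300.76, 1482.73]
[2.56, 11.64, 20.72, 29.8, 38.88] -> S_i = 2.56 + 9.08*i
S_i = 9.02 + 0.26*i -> [9.02, 9.28, 9.54, 9.8, 10.06]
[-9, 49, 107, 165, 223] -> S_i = -9 + 58*i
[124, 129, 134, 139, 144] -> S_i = 124 + 5*i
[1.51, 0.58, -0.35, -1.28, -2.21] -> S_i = 1.51 + -0.93*i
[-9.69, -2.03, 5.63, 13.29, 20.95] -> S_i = -9.69 + 7.66*i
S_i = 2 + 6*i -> [2, 8, 14, 20, 26]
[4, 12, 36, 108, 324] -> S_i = 4*3^i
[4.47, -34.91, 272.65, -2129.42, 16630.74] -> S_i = 4.47*(-7.81)^i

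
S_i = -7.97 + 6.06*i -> [-7.97, -1.91, 4.15, 10.21, 16.27]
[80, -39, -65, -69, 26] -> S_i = Random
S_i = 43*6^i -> [43, 258, 1548, 9288, 55728]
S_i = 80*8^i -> [80, 640, 5120, 40960, 327680]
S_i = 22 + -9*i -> [22, 13, 4, -5, -14]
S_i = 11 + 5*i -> [11, 16, 21, 26, 31]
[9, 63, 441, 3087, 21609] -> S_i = 9*7^i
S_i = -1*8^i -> [-1, -8, -64, -512, -4096]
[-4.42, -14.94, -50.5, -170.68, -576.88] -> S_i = -4.42*3.38^i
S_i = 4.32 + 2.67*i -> [4.32, 6.99, 9.66, 12.33, 15.0]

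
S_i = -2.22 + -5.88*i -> [-2.22, -8.1, -13.98, -19.86, -25.74]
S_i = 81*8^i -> [81, 648, 5184, 41472, 331776]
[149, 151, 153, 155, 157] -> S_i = 149 + 2*i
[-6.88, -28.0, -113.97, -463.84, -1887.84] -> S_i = -6.88*4.07^i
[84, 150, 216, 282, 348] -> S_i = 84 + 66*i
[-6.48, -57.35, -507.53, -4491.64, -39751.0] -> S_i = -6.48*8.85^i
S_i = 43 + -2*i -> [43, 41, 39, 37, 35]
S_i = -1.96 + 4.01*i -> [-1.96, 2.05, 6.06, 10.07, 14.08]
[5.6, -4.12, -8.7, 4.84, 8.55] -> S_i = Random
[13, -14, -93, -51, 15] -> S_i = Random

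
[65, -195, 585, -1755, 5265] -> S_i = 65*-3^i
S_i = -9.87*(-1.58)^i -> [-9.87, 15.59, -24.64, 38.93, -61.51]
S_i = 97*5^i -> [97, 485, 2425, 12125, 60625]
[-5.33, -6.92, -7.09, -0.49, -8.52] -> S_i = Random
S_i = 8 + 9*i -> [8, 17, 26, 35, 44]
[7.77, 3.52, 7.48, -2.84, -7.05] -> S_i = Random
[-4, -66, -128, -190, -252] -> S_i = -4 + -62*i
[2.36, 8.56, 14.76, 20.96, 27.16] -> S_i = 2.36 + 6.20*i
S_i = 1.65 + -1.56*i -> [1.65, 0.09, -1.47, -3.03, -4.59]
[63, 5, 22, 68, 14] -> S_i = Random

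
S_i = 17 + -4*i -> [17, 13, 9, 5, 1]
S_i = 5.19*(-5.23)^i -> [5.19, -27.14, 141.96, -742.46, 3883.06]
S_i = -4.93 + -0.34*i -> [-4.93, -5.27, -5.61, -5.95, -6.29]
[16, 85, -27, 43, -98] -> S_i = Random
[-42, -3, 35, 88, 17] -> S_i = Random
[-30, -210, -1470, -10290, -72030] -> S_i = -30*7^i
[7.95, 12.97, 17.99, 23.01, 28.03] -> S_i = 7.95 + 5.02*i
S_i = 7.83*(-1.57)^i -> [7.83, -12.29, 19.3, -30.3, 47.57]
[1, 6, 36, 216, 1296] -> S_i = 1*6^i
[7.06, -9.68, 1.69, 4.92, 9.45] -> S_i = Random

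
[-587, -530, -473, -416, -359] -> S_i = -587 + 57*i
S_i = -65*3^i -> [-65, -195, -585, -1755, -5265]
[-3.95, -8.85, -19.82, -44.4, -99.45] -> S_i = -3.95*2.24^i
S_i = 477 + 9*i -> [477, 486, 495, 504, 513]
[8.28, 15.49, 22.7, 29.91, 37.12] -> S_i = 8.28 + 7.21*i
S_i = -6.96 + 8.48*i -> [-6.96, 1.52, 10.0, 18.48, 26.96]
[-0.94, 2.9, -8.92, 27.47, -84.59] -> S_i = -0.94*(-3.08)^i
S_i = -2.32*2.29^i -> [-2.32, -5.31, -12.17, -27.86, -63.8]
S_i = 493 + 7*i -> [493, 500, 507, 514, 521]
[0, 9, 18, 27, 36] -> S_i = 0 + 9*i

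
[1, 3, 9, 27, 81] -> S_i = 1*3^i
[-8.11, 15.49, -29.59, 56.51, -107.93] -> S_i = -8.11*(-1.91)^i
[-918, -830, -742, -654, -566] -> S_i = -918 + 88*i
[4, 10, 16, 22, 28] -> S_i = 4 + 6*i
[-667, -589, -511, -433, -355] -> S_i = -667 + 78*i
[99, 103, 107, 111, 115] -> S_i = 99 + 4*i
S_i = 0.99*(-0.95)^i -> [0.99, -0.94, 0.89, -0.85, 0.81]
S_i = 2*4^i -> [2, 8, 32, 128, 512]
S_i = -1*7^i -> [-1, -7, -49, -343, -2401]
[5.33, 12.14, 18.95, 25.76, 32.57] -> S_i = 5.33 + 6.81*i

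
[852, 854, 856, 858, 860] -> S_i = 852 + 2*i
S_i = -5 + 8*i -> [-5, 3, 11, 19, 27]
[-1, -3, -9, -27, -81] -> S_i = -1*3^i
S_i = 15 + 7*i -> [15, 22, 29, 36, 43]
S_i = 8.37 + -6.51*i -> [8.37, 1.86, -4.65, -11.16, -17.67]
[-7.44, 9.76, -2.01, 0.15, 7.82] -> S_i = Random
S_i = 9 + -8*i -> [9, 1, -7, -15, -23]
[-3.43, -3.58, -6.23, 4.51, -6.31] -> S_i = Random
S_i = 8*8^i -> [8, 64, 512, 4096, 32768]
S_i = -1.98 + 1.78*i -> [-1.98, -0.2, 1.58, 3.36, 5.14]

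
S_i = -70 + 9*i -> [-70, -61, -52, -43, -34]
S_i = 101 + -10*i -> [101, 91, 81, 71, 61]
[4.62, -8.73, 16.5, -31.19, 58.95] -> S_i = 4.62*(-1.89)^i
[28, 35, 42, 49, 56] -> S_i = 28 + 7*i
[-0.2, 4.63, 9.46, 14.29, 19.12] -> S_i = -0.20 + 4.83*i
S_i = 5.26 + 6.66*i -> [5.26, 11.92, 18.58, 25.24, 31.9]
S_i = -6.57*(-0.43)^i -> [-6.57, 2.83, -1.21, 0.52, -0.22]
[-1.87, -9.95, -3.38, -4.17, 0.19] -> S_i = Random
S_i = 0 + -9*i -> [0, -9, -18, -27, -36]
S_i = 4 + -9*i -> [4, -5, -14, -23, -32]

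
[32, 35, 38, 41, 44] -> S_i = 32 + 3*i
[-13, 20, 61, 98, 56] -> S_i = Random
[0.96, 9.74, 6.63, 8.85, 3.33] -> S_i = Random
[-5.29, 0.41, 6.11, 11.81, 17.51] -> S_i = -5.29 + 5.70*i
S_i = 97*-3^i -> [97, -291, 873, -2619, 7857]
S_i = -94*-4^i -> [-94, 376, -1504, 6016, -24064]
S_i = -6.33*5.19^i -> [-6.33, -32.85, -170.51, -884.92, -4592.75]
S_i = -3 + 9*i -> [-3, 6, 15, 24, 33]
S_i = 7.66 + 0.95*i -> [7.66, 8.61, 9.56, 10.51, 11.46]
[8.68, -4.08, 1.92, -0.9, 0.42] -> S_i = 8.68*(-0.47)^i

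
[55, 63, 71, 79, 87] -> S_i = 55 + 8*i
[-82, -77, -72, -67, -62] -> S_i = -82 + 5*i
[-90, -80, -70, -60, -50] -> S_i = -90 + 10*i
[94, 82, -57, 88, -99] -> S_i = Random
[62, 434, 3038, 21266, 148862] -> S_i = 62*7^i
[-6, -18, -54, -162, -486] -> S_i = -6*3^i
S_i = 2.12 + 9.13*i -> [2.12, 11.25, 20.38, 29.51, 38.64]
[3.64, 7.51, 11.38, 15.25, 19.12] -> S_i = 3.64 + 3.87*i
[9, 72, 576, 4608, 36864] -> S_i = 9*8^i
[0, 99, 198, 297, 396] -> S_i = 0 + 99*i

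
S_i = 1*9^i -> [1, 9, 81, 729, 6561]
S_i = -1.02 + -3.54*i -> [-1.02, -4.56, -8.1, -11.64, -15.18]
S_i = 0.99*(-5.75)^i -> [0.99, -5.69, 32.73, -188.21, 1082.2]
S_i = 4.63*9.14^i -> [4.63, 42.32, 386.79, 3535.25, 32312.14]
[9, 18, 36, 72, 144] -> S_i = 9*2^i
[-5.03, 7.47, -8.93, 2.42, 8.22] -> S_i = Random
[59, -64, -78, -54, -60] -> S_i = Random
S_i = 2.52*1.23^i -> [2.52, 3.1, 3.81, 4.69, 5.77]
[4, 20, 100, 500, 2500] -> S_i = 4*5^i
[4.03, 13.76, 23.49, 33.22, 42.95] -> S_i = 4.03 + 9.73*i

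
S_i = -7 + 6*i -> [-7, -1, 5, 11, 17]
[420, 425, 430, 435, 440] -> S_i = 420 + 5*i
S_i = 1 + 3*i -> [1, 4, 7, 10, 13]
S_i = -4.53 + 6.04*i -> [-4.53, 1.51, 7.55, 13.59, 19.63]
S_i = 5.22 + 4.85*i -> [5.22, 10.07, 14.92, 19.77, 24.62]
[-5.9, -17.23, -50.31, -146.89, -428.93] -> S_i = -5.90*2.92^i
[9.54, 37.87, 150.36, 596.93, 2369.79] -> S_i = 9.54*3.97^i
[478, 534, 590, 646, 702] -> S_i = 478 + 56*i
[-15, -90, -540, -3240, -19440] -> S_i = -15*6^i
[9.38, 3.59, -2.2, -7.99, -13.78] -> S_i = 9.38 + -5.79*i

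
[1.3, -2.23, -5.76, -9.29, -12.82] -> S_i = 1.30 + -3.53*i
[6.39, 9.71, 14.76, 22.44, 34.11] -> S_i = 6.39*1.52^i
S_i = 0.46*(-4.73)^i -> [0.46, -2.18, 10.29, -48.68, 230.25]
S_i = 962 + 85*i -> [962, 1047, 1132, 1217, 1302]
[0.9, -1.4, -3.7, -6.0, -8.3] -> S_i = 0.90 + -2.30*i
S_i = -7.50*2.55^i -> [-7.5, -19.12, -48.77, -124.36, -317.12]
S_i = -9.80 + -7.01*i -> [-9.8, -16.81, -23.82, -30.83, -37.84]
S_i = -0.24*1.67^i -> [-0.24, -0.4, -0.67, -1.12, -1.87]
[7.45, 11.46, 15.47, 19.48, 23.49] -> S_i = 7.45 + 4.01*i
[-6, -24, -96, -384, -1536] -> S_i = -6*4^i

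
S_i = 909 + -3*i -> [909, 906, 903, 900, 897]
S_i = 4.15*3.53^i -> [4.15, 14.65, 51.71, 182.55, 644.39]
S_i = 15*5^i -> [15, 75, 375, 1875, 9375]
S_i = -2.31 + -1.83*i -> [-2.31, -4.14, -5.97, -7.8, -9.63]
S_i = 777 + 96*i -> [777, 873, 969, 1065, 1161]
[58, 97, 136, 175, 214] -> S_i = 58 + 39*i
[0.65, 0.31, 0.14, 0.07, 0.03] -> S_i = 0.65*0.47^i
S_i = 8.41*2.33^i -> [8.41, 19.6, 45.66, 106.38, 247.87]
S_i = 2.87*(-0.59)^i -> [2.87, -1.69, 1.0, -0.59, 0.35]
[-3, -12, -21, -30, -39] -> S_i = -3 + -9*i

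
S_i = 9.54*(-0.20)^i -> [9.54, -1.91, 0.38, -0.08, 0.02]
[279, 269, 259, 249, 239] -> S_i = 279 + -10*i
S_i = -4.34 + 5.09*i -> [-4.34, 0.75, 5.84, 10.93, 16.02]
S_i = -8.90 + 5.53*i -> [-8.9, -3.37, 2.16, 7.69, 13.22]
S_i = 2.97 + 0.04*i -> [2.97, 3.01, 3.05, 3.09, 3.13]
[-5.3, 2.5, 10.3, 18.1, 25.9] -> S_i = -5.30 + 7.80*i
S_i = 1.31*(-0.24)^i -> [1.31, -0.31, 0.08, -0.02, 0.0]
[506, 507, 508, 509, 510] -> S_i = 506 + 1*i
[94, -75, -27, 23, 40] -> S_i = Random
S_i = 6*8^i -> [6, 48, 384, 3072, 24576]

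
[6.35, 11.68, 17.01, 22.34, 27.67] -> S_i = 6.35 + 5.33*i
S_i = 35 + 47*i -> [35, 82, 129, 176, 223]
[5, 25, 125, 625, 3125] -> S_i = 5*5^i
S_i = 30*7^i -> [30, 210, 1470, 10290, 72030]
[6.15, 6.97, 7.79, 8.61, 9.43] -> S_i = 6.15 + 0.82*i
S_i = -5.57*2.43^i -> [-5.57, -13.54, -32.89, -79.92, -194.21]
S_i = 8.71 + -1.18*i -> [8.71, 7.53, 6.35, 5.17, 3.99]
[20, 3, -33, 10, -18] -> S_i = Random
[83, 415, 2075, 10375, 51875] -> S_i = 83*5^i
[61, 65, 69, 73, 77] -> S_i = 61 + 4*i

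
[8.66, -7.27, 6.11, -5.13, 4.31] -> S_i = 8.66*(-0.84)^i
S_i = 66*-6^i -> [66, -396, 2376, -14256, 85536]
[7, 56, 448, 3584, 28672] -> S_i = 7*8^i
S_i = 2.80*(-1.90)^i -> [2.8, -5.32, 10.11, -19.21, 36.49]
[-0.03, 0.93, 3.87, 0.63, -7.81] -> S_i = Random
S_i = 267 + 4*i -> [267, 271, 275, 279, 283]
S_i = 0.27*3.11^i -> [0.27, 0.84, 2.61, 8.12, 25.26]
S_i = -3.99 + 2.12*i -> [-3.99, -1.87, 0.25, 2.37, 4.49]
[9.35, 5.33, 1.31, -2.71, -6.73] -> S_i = 9.35 + -4.02*i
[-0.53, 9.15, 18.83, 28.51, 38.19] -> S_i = -0.53 + 9.68*i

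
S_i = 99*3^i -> [99, 297, 891, 2673, 8019]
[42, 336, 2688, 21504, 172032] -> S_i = 42*8^i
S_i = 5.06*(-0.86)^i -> [5.06, -4.35, 3.74, -3.22, 2.77]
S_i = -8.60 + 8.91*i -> [-8.6, 0.31, 9.22, 18.13, 27.04]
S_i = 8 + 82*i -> [8, 90, 172, 254, 336]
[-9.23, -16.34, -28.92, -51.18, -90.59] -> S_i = -9.23*1.77^i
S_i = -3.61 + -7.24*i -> [-3.61, -10.85, -18.09, -25.33, -32.57]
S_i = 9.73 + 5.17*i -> [9.73, 14.9, 20.07, 25.24, 30.41]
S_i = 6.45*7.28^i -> [6.45, 46.96, 341.84, 2488.59, 18116.96]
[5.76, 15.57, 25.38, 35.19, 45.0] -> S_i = 5.76 + 9.81*i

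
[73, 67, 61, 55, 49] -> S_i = 73 + -6*i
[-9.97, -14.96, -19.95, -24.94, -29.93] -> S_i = -9.97 + -4.99*i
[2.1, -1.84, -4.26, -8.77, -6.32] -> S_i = Random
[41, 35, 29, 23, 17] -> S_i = 41 + -6*i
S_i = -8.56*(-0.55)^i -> [-8.56, 4.71, -2.59, 1.42, -0.78]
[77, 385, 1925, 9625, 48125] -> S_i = 77*5^i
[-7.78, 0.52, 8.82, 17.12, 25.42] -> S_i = -7.78 + 8.30*i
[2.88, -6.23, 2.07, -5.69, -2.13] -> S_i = Random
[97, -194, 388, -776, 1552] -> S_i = 97*-2^i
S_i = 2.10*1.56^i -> [2.1, 3.28, 5.11, 7.97, 12.44]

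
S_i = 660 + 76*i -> [660, 736, 812, 888, 964]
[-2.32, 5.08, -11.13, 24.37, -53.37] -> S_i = -2.32*(-2.19)^i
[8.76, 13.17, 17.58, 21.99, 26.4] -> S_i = 8.76 + 4.41*i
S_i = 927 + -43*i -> [927, 884, 841, 798, 755]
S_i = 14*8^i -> [14, 112, 896, 7168, 57344]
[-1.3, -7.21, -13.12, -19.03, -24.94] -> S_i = -1.30 + -5.91*i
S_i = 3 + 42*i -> [3, 45, 87, 129, 171]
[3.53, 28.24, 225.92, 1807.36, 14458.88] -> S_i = 3.53*8.00^i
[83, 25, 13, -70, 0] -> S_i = Random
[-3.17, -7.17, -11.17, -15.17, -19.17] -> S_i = -3.17 + -4.00*i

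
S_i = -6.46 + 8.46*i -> [-6.46, 2.0, 10.46, 18.92, 27.38]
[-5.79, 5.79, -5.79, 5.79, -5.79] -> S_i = -5.79*(-1.00)^i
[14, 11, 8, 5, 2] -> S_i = 14 + -3*i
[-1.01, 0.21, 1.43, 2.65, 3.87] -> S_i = -1.01 + 1.22*i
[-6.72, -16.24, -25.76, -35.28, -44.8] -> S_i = -6.72 + -9.52*i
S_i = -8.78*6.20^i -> [-8.78, -54.44, -337.5, -2092.52, -12973.62]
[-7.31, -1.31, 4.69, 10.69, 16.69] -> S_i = -7.31 + 6.00*i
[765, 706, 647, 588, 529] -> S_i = 765 + -59*i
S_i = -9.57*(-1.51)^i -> [-9.57, 14.45, -21.82, 32.95, -49.75]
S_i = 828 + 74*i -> [828, 902, 976, 1050, 1124]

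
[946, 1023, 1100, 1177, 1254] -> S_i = 946 + 77*i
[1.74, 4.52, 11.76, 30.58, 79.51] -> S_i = 1.74*2.60^i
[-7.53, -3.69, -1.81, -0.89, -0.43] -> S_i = -7.53*0.49^i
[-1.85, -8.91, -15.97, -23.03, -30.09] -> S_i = -1.85 + -7.06*i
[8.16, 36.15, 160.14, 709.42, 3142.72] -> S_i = 8.16*4.43^i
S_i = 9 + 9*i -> [9, 18, 27, 36, 45]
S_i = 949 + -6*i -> [949, 943, 937, 931, 925]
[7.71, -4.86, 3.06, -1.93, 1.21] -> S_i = 7.71*(-0.63)^i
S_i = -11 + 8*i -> [-11, -3, 5, 13, 21]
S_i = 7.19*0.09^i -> [7.19, 0.65, 0.06, 0.01, 0.0]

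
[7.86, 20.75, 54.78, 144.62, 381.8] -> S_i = 7.86*2.64^i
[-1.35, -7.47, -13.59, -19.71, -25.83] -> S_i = -1.35 + -6.12*i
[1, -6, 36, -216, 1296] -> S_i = 1*-6^i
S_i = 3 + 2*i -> [3, 5, 7, 9, 11]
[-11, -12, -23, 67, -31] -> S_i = Random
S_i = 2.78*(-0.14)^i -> [2.78, -0.39, 0.05, -0.01, 0.0]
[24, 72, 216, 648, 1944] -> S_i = 24*3^i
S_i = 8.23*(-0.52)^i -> [8.23, -4.28, 2.23, -1.16, 0.6]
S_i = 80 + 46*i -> [80, 126, 172, 218, 264]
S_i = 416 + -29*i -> [416, 387, 358, 329, 300]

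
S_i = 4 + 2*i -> [4, 6, 8, 10, 12]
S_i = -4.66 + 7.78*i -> [-4.66, 3.12, 10.9, 18.68, 26.46]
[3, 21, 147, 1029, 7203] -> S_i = 3*7^i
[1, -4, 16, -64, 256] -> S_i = 1*-4^i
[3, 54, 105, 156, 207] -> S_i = 3 + 51*i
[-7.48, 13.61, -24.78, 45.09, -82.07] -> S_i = -7.48*(-1.82)^i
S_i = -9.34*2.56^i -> [-9.34, -23.91, -61.21, -156.7, -401.15]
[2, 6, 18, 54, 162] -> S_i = 2*3^i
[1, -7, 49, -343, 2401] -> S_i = 1*-7^i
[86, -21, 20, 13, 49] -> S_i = Random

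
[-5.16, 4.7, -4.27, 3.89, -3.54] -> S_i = -5.16*(-0.91)^i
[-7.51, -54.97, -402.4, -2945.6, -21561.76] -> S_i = -7.51*7.32^i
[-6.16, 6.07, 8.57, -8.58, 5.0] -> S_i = Random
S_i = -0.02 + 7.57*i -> [-0.02, 7.55, 15.12, 22.69, 30.26]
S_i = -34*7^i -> [-34, -238, -1666, -11662, -81634]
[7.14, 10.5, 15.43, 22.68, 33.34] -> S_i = 7.14*1.47^i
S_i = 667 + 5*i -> [667, 672, 677, 682, 687]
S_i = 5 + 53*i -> [5, 58, 111, 164, 217]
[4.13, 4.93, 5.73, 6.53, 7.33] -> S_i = 4.13 + 0.80*i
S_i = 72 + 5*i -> [72, 77, 82, 87, 92]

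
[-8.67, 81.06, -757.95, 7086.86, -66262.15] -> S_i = -8.67*(-9.35)^i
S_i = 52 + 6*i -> [52, 58, 64, 70, 76]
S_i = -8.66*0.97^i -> [-8.66, -8.4, -8.15, -7.9, -7.67]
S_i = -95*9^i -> [-95, -855, -7695, -69255, -623295]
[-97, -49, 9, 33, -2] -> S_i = Random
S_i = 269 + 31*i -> [269, 300, 331, 362, 393]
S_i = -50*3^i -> [-50, -150, -450, -1350, -4050]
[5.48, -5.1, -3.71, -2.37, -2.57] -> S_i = Random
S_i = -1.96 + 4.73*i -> [-1.96, 2.77, 7.5, 12.23, 16.96]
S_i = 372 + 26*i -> [372, 398, 424, 450, 476]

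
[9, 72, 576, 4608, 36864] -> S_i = 9*8^i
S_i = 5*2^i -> [5, 10, 20, 40, 80]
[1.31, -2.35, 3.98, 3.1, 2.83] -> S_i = Random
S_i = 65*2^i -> [65, 130, 260, 520, 1040]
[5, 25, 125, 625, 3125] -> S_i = 5*5^i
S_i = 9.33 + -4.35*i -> [9.33, 4.98, 0.63, -3.72, -8.07]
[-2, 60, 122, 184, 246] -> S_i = -2 + 62*i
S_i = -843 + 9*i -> [-843, -834, -825, -816, -807]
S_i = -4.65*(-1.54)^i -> [-4.65, 7.16, -11.03, 16.98, -26.15]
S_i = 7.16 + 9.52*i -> [7.16, 16.68, 26.2, 35.72, 45.24]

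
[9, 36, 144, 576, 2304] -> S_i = 9*4^i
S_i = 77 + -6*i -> [77, 71, 65, 59, 53]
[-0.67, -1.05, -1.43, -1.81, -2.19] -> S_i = -0.67 + -0.38*i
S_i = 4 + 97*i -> [4, 101, 198, 295, 392]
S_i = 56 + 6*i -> [56, 62, 68, 74, 80]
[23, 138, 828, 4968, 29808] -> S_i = 23*6^i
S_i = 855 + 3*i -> [855, 858, 861, 864, 867]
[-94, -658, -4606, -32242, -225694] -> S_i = -94*7^i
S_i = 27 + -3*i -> [27, 24, 21, 18, 15]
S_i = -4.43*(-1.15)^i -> [-4.43, 5.09, -5.86, 6.74, -7.75]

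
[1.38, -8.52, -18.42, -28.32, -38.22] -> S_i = 1.38 + -9.90*i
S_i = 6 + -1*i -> [6, 5, 4, 3, 2]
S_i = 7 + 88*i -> [7, 95, 183, 271, 359]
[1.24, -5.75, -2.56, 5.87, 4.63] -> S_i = Random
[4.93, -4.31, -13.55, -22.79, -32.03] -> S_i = 4.93 + -9.24*i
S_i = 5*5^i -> [5, 25, 125, 625, 3125]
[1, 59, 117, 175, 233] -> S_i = 1 + 58*i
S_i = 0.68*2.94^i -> [0.68, 2.0, 5.88, 17.28, 50.8]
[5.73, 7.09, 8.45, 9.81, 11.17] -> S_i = 5.73 + 1.36*i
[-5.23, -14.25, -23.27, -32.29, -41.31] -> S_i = -5.23 + -9.02*i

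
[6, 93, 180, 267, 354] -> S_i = 6 + 87*i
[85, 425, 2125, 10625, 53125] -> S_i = 85*5^i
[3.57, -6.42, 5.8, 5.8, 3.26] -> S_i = Random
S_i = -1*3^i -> [-1, -3, -9, -27, -81]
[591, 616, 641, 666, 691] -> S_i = 591 + 25*i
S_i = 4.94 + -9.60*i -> [4.94, -4.66, -14.26, -23.86, -33.46]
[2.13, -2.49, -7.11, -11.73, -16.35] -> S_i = 2.13 + -4.62*i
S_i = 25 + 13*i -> [25, 38, 51, 64, 77]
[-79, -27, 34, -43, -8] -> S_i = Random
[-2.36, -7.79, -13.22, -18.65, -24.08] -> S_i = -2.36 + -5.43*i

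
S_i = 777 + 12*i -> [777, 789, 801, 813, 825]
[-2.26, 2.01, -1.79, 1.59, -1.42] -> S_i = -2.26*(-0.89)^i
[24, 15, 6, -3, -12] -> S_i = 24 + -9*i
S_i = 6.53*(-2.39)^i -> [6.53, -15.61, 37.3, -89.15, 213.06]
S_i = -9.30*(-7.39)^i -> [-9.3, 68.73, -507.89, 3753.33, -27737.08]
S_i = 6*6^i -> [6, 36, 216, 1296, 7776]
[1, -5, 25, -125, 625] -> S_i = 1*-5^i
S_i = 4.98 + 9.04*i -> [4.98, 14.02, 23.06, 32.1, 41.14]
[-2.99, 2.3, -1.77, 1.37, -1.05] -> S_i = -2.99*(-0.77)^i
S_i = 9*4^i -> [9, 36, 144, 576, 2304]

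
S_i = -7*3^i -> [-7, -21, -63, -189, -567]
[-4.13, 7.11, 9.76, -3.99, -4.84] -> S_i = Random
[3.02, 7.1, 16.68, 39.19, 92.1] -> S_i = 3.02*2.35^i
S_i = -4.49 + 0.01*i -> [-4.49, -4.48, -4.47, -4.46, -4.45]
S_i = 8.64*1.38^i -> [8.64, 11.92, 16.45, 22.71, 31.34]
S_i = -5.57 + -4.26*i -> [-5.57, -9.83, -14.09, -18.35, -22.61]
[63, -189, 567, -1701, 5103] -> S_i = 63*-3^i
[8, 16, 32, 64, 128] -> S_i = 8*2^i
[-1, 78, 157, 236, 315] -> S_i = -1 + 79*i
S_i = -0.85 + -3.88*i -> [-0.85, -4.73, -8.61, -12.49, -16.37]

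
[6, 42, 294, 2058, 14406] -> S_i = 6*7^i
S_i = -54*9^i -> [-54, -486, -4374, -39366, -354294]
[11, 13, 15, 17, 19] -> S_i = 11 + 2*i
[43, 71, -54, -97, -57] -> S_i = Random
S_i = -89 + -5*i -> [-89, -94, -99, -104, -109]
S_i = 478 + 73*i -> [478, 551, 624, 697, 770]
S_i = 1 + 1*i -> [1, 2, 3, 4, 5]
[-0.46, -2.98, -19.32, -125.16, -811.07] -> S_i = -0.46*6.48^i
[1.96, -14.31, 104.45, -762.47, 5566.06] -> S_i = 1.96*(-7.30)^i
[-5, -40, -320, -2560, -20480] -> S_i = -5*8^i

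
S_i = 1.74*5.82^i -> [1.74, 10.13, 58.94, 343.02, 1996.37]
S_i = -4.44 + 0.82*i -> [-4.44, -3.62, -2.8, -1.98, -1.16]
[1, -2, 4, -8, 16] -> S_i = 1*-2^i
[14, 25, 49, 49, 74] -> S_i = Random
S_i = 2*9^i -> [2, 18, 162, 1458, 13122]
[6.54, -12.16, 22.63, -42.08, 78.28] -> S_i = 6.54*(-1.86)^i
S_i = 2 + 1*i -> [2, 3, 4, 5, 6]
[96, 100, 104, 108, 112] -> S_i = 96 + 4*i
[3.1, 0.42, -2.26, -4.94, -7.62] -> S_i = 3.10 + -2.68*i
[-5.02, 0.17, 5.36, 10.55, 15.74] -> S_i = -5.02 + 5.19*i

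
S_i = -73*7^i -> [-73, -511, -3577, -25039, -175273]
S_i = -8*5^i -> [-8, -40, -200, -1000, -5000]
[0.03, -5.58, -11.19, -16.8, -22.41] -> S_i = 0.03 + -5.61*i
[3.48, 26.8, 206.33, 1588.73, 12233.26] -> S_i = 3.48*7.70^i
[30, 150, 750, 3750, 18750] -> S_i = 30*5^i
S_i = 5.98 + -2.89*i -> [5.98, 3.09, 0.2, -2.69, -5.58]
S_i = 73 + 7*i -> [73, 80, 87, 94, 101]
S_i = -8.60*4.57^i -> [-8.6, -39.3, -179.61, -820.82, -3751.14]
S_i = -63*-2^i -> [-63, 126, -252, 504, -1008]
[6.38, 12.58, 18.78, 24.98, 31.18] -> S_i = 6.38 + 6.20*i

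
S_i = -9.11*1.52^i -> [-9.11, -13.85, -21.05, -31.99, -48.63]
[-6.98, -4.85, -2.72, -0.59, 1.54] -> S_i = -6.98 + 2.13*i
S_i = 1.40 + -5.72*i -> [1.4, -4.32, -10.04, -15.76, -21.48]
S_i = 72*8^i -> [72, 576, 4608, 36864, 294912]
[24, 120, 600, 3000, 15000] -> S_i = 24*5^i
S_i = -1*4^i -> [-1, -4, -16, -64, -256]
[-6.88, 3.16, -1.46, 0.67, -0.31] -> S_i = -6.88*(-0.46)^i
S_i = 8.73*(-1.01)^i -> [8.73, -8.82, 8.91, -8.99, 9.08]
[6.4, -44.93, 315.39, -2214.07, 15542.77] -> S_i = 6.40*(-7.02)^i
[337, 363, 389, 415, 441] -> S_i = 337 + 26*i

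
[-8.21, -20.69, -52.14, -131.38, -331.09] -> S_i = -8.21*2.52^i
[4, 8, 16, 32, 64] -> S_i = 4*2^i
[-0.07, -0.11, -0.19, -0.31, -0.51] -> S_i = -0.07*1.64^i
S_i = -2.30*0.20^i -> [-2.3, -0.46, -0.09, -0.02, -0.0]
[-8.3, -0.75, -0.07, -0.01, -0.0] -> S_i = -8.30*0.09^i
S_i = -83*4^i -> [-83, -332, -1328, -5312, -21248]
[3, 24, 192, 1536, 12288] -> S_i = 3*8^i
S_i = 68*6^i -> [68, 408, 2448, 14688, 88128]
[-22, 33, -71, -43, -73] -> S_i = Random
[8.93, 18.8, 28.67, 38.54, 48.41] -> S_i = 8.93 + 9.87*i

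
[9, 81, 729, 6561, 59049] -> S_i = 9*9^i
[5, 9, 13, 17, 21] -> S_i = 5 + 4*i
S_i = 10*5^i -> [10, 50, 250, 1250, 6250]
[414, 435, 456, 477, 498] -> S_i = 414 + 21*i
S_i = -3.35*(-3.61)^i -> [-3.35, 12.09, -43.66, 157.6, -568.95]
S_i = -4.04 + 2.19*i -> [-4.04, -1.85, 0.34, 2.53, 4.72]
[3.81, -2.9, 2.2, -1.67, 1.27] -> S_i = 3.81*(-0.76)^i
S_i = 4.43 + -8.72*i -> [4.43, -4.29, -13.01, -21.73, -30.45]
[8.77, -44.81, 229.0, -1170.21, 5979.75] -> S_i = 8.77*(-5.11)^i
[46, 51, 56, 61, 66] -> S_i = 46 + 5*i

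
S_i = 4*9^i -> [4, 36, 324, 2916, 26244]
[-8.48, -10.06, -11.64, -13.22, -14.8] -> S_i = -8.48 + -1.58*i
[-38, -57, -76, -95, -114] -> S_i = -38 + -19*i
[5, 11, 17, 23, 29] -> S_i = 5 + 6*i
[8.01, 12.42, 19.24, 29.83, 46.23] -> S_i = 8.01*1.55^i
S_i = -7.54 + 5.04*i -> [-7.54, -2.5, 2.54, 7.58, 12.62]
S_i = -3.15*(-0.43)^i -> [-3.15, 1.35, -0.58, 0.25, -0.11]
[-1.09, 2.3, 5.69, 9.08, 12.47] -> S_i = -1.09 + 3.39*i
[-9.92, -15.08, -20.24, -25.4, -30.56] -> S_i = -9.92 + -5.16*i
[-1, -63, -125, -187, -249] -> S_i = -1 + -62*i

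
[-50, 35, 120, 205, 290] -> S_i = -50 + 85*i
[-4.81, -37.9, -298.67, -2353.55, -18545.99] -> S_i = -4.81*7.88^i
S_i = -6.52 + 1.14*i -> [-6.52, -5.38, -4.24, -3.1, -1.96]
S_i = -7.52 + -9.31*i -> [-7.52, -16.83, -26.14, -35.45, -44.76]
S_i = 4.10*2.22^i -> [4.1, 9.1, 20.21, 44.86, 99.59]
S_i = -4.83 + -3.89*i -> [-4.83, -8.72, -12.61, -16.5, -20.39]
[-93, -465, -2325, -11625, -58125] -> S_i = -93*5^i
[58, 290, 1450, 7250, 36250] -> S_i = 58*5^i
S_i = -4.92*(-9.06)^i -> [-4.92, 44.58, -403.85, 3658.89, -33149.57]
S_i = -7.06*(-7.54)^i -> [-7.06, 53.23, -401.37, 3026.35, -22818.66]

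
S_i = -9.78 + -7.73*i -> [-9.78, -17.51, -25.24, -32.97, -40.7]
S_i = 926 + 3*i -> [926, 929, 932, 935, 938]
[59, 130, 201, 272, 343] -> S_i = 59 + 71*i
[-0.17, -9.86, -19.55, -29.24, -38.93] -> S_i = -0.17 + -9.69*i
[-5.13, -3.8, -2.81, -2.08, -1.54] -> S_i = -5.13*0.74^i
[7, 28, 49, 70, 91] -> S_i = 7 + 21*i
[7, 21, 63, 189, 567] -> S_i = 7*3^i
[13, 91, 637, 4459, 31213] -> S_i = 13*7^i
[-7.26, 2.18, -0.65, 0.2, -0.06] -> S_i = -7.26*(-0.30)^i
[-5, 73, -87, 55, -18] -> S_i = Random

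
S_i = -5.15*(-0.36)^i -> [-5.15, 1.85, -0.67, 0.24, -0.09]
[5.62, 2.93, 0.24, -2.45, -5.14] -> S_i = 5.62 + -2.69*i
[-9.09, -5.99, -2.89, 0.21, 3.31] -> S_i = -9.09 + 3.10*i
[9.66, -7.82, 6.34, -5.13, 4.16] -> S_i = 9.66*(-0.81)^i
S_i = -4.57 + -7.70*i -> [-4.57, -12.27, -19.97, -27.67, -35.37]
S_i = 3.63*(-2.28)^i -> [3.63, -8.28, 18.87, -43.02, 98.09]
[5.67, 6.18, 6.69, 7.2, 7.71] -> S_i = 5.67 + 0.51*i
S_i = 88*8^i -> [88, 704, 5632, 45056, 360448]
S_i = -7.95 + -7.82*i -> [-7.95, -15.77, -23.59, -31.41, -39.23]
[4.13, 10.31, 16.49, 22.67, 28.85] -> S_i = 4.13 + 6.18*i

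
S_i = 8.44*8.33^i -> [8.44, 70.31, 585.64, 4878.4, 40637.08]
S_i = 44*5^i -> [44, 220, 1100, 5500, 27500]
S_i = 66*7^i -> [66, 462, 3234, 22638, 158466]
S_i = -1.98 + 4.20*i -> [-1.98, 2.22, 6.42, 10.62, 14.82]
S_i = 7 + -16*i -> [7, -9, -25, -41, -57]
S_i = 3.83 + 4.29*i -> [3.83, 8.12, 12.41, 16.7, 20.99]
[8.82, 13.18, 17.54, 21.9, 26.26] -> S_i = 8.82 + 4.36*i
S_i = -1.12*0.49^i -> [-1.12, -0.55, -0.27, -0.13, -0.06]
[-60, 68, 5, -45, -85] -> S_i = Random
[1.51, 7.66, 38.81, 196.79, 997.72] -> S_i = 1.51*5.07^i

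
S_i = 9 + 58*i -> [9, 67, 125, 183, 241]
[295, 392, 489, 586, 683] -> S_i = 295 + 97*i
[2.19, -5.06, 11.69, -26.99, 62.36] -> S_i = 2.19*(-2.31)^i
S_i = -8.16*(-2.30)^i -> [-8.16, 18.77, -43.17, 99.28, -228.35]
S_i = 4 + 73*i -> [4, 77, 150, 223, 296]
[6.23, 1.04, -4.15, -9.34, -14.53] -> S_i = 6.23 + -5.19*i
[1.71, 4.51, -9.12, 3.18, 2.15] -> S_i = Random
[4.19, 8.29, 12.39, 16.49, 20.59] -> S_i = 4.19 + 4.10*i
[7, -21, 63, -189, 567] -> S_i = 7*-3^i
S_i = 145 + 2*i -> [145, 147, 149, 151, 153]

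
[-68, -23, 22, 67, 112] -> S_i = -68 + 45*i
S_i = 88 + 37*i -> [88, 125, 162, 199, 236]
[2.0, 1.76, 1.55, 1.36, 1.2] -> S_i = 2.00*0.88^i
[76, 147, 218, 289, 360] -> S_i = 76 + 71*i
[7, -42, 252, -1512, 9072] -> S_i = 7*-6^i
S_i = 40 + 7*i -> [40, 47, 54, 61, 68]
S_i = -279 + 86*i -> [-279, -193, -107, -21, 65]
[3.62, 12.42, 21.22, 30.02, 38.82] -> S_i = 3.62 + 8.80*i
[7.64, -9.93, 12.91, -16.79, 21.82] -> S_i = 7.64*(-1.30)^i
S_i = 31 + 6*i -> [31, 37, 43, 49, 55]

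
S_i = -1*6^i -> [-1, -6, -36, -216, -1296]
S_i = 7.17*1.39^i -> [7.17, 9.97, 13.85, 19.26, 26.77]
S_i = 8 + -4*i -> [8, 4, 0, -4, -8]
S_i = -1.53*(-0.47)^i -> [-1.53, 0.72, -0.34, 0.16, -0.07]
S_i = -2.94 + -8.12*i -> [-2.94, -11.06, -19.18, -27.3, -35.42]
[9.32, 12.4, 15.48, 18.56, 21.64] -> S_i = 9.32 + 3.08*i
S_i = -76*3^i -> [-76, -228, -684, -2052, -6156]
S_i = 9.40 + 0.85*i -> [9.4, 10.25, 11.1, 11.95, 12.8]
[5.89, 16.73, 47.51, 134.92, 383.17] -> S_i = 5.89*2.84^i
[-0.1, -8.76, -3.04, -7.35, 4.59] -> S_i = Random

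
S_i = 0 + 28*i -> [0, 28, 56, 84, 112]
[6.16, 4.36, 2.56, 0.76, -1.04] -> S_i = 6.16 + -1.80*i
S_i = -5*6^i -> [-5, -30, -180, -1080, -6480]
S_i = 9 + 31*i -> [9, 40, 71, 102, 133]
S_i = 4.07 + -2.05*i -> [4.07, 2.02, -0.03, -2.08, -4.13]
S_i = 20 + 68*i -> [20, 88, 156, 224, 292]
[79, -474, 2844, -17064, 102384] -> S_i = 79*-6^i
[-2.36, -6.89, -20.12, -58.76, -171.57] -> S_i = -2.36*2.92^i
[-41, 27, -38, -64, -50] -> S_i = Random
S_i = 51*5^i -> [51, 255, 1275, 6375, 31875]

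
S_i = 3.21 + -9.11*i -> [3.21, -5.9, -15.01, -24.12, -33.23]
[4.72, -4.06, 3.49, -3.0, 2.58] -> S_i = 4.72*(-0.86)^i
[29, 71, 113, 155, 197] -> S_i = 29 + 42*i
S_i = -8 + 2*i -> [-8, -6, -4, -2, 0]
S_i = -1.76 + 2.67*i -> [-1.76, 0.91, 3.58, 6.25, 8.92]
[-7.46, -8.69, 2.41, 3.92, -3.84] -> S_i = Random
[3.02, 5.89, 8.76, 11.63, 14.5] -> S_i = 3.02 + 2.87*i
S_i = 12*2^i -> [12, 24, 48, 96, 192]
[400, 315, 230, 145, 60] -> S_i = 400 + -85*i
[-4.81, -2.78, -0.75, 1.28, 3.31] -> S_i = -4.81 + 2.03*i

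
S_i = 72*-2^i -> [72, -144, 288, -576, 1152]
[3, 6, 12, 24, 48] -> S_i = 3*2^i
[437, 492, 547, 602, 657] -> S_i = 437 + 55*i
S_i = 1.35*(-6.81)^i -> [1.35, -9.19, 62.61, -426.36, 2903.5]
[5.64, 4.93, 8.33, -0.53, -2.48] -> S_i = Random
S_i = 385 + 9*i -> [385, 394, 403, 412, 421]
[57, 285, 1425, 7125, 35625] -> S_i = 57*5^i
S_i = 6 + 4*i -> [6, 10, 14, 18, 22]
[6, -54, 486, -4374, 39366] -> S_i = 6*-9^i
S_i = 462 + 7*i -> [462, 469, 476, 483, 490]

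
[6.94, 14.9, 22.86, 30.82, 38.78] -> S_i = 6.94 + 7.96*i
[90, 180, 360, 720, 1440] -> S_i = 90*2^i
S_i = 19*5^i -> [19, 95, 475, 2375, 11875]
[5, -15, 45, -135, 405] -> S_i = 5*-3^i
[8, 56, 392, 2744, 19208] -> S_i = 8*7^i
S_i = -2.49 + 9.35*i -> [-2.49, 6.86, 16.21, 25.56, 34.91]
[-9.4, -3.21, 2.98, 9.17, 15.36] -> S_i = -9.40 + 6.19*i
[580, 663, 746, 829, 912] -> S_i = 580 + 83*i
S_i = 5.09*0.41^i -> [5.09, 2.09, 0.86, 0.35, 0.14]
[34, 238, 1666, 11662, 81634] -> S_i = 34*7^i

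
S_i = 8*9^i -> [8, 72, 648, 5832, 52488]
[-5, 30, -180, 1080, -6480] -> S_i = -5*-6^i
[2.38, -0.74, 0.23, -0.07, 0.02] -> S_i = 2.38*(-0.31)^i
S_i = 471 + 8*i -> [471, 479, 487, 495, 503]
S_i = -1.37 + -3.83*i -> [-1.37, -5.2, -9.03, -12.86, -16.69]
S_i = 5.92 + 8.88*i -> [5.92, 14.8, 23.68, 32.56, 41.44]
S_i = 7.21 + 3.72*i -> [7.21, 10.93, 14.65, 18.37, 22.09]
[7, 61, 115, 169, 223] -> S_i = 7 + 54*i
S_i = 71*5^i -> [71, 355, 1775, 8875, 44375]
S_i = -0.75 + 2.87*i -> [-0.75, 2.12, 4.99, 7.86, 10.73]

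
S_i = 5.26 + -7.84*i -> [5.26, -2.58, -10.42, -18.26, -26.1]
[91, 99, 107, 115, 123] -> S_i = 91 + 8*i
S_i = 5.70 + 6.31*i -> [5.7, 12.01, 18.32, 24.63, 30.94]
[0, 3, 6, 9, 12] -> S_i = 0 + 3*i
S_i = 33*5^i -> [33, 165, 825, 4125, 20625]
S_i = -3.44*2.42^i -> [-3.44, -8.32, -20.15, -48.75, -117.98]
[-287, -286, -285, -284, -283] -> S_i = -287 + 1*i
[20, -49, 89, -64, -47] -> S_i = Random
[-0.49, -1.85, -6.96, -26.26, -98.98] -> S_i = -0.49*3.77^i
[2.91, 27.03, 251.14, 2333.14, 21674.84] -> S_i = 2.91*9.29^i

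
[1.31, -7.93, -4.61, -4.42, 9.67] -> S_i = Random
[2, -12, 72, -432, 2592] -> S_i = 2*-6^i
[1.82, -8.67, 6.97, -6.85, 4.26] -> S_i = Random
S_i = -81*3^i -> [-81, -243, -729, -2187, -6561]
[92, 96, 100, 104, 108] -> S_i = 92 + 4*i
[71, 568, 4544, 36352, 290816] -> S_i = 71*8^i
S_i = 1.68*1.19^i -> [1.68, 2.0, 2.38, 2.83, 3.37]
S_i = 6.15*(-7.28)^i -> [6.15, -44.77, 325.94, -2372.84, 17274.31]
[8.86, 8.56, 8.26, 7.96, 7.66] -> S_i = 8.86 + -0.30*i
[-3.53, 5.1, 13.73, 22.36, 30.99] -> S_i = -3.53 + 8.63*i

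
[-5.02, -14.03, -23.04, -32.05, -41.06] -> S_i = -5.02 + -9.01*i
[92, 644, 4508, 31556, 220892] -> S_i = 92*7^i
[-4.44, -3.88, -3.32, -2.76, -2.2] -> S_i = -4.44 + 0.56*i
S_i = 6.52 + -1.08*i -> [6.52, 5.44, 4.36, 3.28, 2.2]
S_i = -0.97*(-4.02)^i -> [-0.97, 3.9, -15.68, 63.02, -253.32]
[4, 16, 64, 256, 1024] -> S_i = 4*4^i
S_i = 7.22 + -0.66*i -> [7.22, 6.56, 5.9, 5.24, 4.58]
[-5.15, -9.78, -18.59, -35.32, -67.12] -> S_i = -5.15*1.90^i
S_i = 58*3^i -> [58, 174, 522, 1566, 4698]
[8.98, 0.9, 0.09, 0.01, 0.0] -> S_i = 8.98*0.10^i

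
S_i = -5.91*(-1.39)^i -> [-5.91, 8.21, -11.42, 15.87, -22.06]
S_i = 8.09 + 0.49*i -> [8.09, 8.58, 9.07, 9.56, 10.05]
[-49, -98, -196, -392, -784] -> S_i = -49*2^i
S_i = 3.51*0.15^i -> [3.51, 0.53, 0.08, 0.01, 0.0]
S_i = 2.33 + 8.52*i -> [2.33, 10.85, 19.37, 27.89, 36.41]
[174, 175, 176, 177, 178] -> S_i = 174 + 1*i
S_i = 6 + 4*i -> [6, 10, 14, 18, 22]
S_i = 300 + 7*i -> [300, 307, 314, 321, 328]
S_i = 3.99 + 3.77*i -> [3.99, 7.76, 11.53, 15.3, 19.07]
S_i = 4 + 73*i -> [4, 77, 150, 223, 296]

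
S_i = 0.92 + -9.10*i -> [0.92, -8.18, -17.28, -26.38, -35.48]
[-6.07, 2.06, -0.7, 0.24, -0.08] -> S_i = -6.07*(-0.34)^i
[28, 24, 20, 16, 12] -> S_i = 28 + -4*i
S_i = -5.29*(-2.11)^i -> [-5.29, 11.16, -23.55, 49.69, -104.85]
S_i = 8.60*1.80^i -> [8.6, 15.48, 27.86, 50.16, 90.28]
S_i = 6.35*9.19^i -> [6.35, 58.36, 536.3, 4928.56, 45293.49]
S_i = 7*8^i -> [7, 56, 448, 3584, 28672]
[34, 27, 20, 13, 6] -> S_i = 34 + -7*i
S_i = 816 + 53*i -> [816, 869, 922, 975, 1028]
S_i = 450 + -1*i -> [450, 449, 448, 447, 446]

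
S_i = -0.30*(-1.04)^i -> [-0.3, 0.31, -0.32, 0.34, -0.35]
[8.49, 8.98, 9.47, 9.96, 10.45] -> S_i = 8.49 + 0.49*i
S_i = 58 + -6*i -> [58, 52, 46, 40, 34]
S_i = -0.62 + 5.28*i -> [-0.62, 4.66, 9.94, 15.22, 20.5]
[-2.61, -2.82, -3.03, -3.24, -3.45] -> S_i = -2.61 + -0.21*i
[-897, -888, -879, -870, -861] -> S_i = -897 + 9*i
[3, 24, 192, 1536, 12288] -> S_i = 3*8^i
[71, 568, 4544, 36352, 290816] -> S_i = 71*8^i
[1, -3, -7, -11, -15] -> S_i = 1 + -4*i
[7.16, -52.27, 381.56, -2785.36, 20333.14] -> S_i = 7.16*(-7.30)^i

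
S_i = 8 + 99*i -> [8, 107, 206, 305, 404]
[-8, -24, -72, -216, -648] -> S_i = -8*3^i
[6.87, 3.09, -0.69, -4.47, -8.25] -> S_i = 6.87 + -3.78*i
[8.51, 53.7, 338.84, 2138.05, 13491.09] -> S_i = 8.51*6.31^i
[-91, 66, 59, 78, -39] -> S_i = Random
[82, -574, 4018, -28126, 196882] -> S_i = 82*-7^i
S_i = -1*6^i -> [-1, -6, -36, -216, -1296]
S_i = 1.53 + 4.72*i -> [1.53, 6.25, 10.97, 15.69, 20.41]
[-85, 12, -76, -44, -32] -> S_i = Random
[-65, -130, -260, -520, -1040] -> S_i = -65*2^i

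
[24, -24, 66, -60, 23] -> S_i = Random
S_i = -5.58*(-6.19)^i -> [-5.58, 34.54, -213.8, 1323.45, -8192.13]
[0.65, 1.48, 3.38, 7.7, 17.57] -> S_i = 0.65*2.28^i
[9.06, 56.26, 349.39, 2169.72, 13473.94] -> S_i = 9.06*6.21^i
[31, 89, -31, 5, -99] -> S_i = Random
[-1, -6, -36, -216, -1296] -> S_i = -1*6^i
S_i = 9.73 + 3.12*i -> [9.73, 12.85, 15.97, 19.09, 22.21]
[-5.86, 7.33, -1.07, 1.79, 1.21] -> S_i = Random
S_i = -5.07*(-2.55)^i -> [-5.07, 12.93, -32.97, 84.07, -214.37]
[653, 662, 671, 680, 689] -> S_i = 653 + 9*i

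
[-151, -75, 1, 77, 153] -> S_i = -151 + 76*i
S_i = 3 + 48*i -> [3, 51, 99, 147, 195]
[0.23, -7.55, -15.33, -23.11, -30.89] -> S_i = 0.23 + -7.78*i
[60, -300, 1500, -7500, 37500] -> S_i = 60*-5^i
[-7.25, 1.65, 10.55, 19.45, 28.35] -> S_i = -7.25 + 8.90*i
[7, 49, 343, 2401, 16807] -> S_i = 7*7^i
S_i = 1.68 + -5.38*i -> [1.68, -3.7, -9.08, -14.46, -19.84]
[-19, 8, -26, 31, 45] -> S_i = Random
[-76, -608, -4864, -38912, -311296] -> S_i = -76*8^i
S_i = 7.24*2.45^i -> [7.24, 17.74, 43.46, 106.47, 260.86]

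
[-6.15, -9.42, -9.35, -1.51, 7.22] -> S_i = Random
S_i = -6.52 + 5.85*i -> [-6.52, -0.67, 5.18, 11.03, 16.88]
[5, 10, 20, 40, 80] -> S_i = 5*2^i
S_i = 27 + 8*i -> [27, 35, 43, 51, 59]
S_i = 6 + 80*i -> [6, 86, 166, 246, 326]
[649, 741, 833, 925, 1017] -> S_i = 649 + 92*i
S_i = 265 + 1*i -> [265, 266, 267, 268, 269]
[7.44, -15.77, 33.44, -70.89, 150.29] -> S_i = 7.44*(-2.12)^i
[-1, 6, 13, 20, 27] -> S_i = -1 + 7*i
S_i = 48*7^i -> [48, 336, 2352, 16464, 115248]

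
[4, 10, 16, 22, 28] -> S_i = 4 + 6*i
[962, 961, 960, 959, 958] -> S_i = 962 + -1*i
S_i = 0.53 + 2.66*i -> [0.53, 3.19, 5.85, 8.51, 11.17]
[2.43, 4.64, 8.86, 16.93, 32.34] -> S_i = 2.43*1.91^i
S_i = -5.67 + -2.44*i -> [-5.67, -8.11, -10.55, -12.99, -15.43]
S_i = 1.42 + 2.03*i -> [1.42, 3.45, 5.48, 7.51, 9.54]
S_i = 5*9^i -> [5, 45, 405, 3645, 32805]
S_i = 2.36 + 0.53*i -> [2.36, 2.89, 3.42, 3.95, 4.48]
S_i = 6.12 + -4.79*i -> [6.12, 1.33, -3.46, -8.25, -13.04]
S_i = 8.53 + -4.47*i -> [8.53, 4.06, -0.41, -4.88, -9.35]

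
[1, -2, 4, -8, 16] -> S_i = 1*-2^i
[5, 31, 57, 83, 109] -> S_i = 5 + 26*i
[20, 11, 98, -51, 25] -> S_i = Random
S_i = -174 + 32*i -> [-174, -142, -110, -78, -46]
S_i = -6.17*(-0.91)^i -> [-6.17, 5.61, -5.11, 4.65, -4.23]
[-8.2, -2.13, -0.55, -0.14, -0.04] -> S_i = -8.20*0.26^i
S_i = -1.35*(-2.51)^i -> [-1.35, 3.39, -8.51, 21.35, -53.58]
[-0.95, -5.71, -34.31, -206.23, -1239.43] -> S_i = -0.95*6.01^i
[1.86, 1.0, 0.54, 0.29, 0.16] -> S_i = 1.86*0.54^i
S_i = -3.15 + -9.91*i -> [-3.15, -13.06, -22.97, -32.88, -42.79]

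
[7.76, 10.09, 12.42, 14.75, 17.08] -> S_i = 7.76 + 2.33*i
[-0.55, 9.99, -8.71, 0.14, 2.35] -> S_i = Random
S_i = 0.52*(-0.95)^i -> [0.52, -0.49, 0.47, -0.45, 0.42]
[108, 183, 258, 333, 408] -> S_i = 108 + 75*i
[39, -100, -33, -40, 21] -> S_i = Random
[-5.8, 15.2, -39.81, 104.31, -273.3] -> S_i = -5.80*(-2.62)^i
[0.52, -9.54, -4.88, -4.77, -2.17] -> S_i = Random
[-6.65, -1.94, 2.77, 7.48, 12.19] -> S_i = -6.65 + 4.71*i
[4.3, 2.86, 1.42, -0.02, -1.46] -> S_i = 4.30 + -1.44*i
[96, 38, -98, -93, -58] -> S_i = Random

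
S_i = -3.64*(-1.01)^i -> [-3.64, 3.68, -3.71, 3.75, -3.79]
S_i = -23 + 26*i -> [-23, 3, 29, 55, 81]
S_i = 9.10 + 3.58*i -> [9.1, 12.68, 16.26, 19.84, 23.42]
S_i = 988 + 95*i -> [988, 1083, 1178, 1273, 1368]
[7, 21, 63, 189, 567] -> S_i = 7*3^i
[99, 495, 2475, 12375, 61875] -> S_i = 99*5^i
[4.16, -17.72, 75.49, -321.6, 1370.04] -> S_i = 4.16*(-4.26)^i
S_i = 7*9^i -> [7, 63, 567, 5103, 45927]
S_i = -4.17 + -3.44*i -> [-4.17, -7.61, -11.05, -14.49, -17.93]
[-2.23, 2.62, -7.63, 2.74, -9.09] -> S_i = Random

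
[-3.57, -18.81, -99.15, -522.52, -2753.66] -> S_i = -3.57*5.27^i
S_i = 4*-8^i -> [4, -32, 256, -2048, 16384]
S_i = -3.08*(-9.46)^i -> [-3.08, 29.14, -275.63, 2607.5, -24666.94]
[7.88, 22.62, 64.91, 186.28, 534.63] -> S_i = 7.88*2.87^i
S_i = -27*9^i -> [-27, -243, -2187, -19683, -177147]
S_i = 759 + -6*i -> [759, 753, 747, 741, 735]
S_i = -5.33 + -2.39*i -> [-5.33, -7.72, -10.11, -12.5, -14.89]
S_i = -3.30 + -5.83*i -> [-3.3, -9.13, -14.96, -20.79, -26.62]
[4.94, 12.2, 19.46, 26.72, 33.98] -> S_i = 4.94 + 7.26*i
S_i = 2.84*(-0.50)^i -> [2.84, -1.42, 0.71, -0.36, 0.18]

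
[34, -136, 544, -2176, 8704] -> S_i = 34*-4^i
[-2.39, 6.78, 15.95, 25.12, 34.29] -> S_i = -2.39 + 9.17*i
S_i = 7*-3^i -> [7, -21, 63, -189, 567]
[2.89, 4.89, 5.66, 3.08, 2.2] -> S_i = Random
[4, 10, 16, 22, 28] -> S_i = 4 + 6*i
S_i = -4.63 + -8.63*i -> [-4.63, -13.26, -21.89, -30.52, -39.15]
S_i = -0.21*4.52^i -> [-0.21, -0.95, -4.29, -19.39, -87.65]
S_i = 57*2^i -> [57, 114, 228, 456, 912]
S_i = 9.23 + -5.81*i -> [9.23, 3.42, -2.39, -8.2, -14.01]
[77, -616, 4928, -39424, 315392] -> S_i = 77*-8^i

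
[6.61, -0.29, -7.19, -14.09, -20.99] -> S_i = 6.61 + -6.90*i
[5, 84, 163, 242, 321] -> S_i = 5 + 79*i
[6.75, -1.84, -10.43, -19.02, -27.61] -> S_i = 6.75 + -8.59*i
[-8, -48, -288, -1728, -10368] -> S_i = -8*6^i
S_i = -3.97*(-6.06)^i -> [-3.97, 24.06, -145.79, 883.5, -5354.03]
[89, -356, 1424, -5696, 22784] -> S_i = 89*-4^i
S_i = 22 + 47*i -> [22, 69, 116, 163, 210]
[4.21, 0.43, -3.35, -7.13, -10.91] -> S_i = 4.21 + -3.78*i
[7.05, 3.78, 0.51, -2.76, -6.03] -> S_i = 7.05 + -3.27*i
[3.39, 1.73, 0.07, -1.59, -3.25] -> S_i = 3.39 + -1.66*i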